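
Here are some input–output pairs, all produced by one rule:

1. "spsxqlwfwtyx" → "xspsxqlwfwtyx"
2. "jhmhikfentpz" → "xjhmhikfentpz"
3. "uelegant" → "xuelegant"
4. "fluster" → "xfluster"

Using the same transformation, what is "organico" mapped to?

xorganico

Rule — prepend "x".
So "organico" becomes "xorganico".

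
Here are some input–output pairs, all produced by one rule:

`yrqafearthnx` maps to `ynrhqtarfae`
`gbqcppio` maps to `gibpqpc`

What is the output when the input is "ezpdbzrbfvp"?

What's happening: delete the last character, then take characters alternately from the front and the back (1st, last, 2nd, 2nd-last, ...).
On "ezpdbzrbfvp": the first step gives "ezpdbzrbfv", and the second then gives "evzfpbdrbz".

evzfpbdrbz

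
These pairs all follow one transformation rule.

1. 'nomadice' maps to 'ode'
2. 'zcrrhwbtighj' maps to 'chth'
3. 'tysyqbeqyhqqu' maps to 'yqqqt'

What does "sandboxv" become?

What's happening: move the first character to the end, then keep one character in every 3, starting at position 1 (positions 1st, 4th, 7th, ...).
On "sandboxv" that produces "abv".

abv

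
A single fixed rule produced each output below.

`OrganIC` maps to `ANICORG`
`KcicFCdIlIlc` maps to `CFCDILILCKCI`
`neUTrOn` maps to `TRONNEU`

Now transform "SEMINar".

Looking at the pairs, the operation is to move the first 3 characters to the end (rotate left by 3), then convert every letter to uppercase.
Working it through for "SEMINar": intermediate "INarSEM", final "INARSEM".
(Check on "neUTrOn": → "TrOnneU" → "TRONNEU" ✓)

INARSEM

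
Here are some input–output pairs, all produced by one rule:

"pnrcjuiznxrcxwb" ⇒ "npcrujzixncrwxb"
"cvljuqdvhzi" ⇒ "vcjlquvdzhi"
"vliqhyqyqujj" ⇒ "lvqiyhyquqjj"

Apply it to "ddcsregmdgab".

In each case the input is transformed by: swap each adjacent pair of characters (1↔2, 3↔4, ...).
So "ddcsregmdgab" becomes "ddscermggdba".

ddscermggdba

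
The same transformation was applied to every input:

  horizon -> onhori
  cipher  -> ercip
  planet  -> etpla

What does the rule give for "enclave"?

Looking at the pairs, the operation is to move the last 2 characters to the front (rotate right by 2), then delete the last character.
Starting from "enclave": after the first operation, "veencla"; after the second, "veencl".
(Check on "cipher": → "erciph" → "ercip" ✓)

veencl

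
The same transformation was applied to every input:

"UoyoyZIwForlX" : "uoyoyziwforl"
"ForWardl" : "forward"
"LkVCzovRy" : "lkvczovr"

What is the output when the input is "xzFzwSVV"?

The transformation: delete the last character, then convert every letter to lowercase.
Applying both steps to "xzFzwSVV": "xzFzwSV", then "xzfzwsv".

xzfzwsv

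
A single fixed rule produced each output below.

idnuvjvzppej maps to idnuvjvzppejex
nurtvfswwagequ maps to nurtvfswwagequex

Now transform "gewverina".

Each output is the input with this applied: append "ex".
For "gewverina" the result is "gewverinaex".

gewverinaex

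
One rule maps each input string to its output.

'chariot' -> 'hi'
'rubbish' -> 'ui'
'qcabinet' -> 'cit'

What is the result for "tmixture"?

Each output is the input with this applied: keep one character in every 3, starting at position 2 (positions 2nd, 5th, 8th, ...).
"tmixture" → "mte".

mte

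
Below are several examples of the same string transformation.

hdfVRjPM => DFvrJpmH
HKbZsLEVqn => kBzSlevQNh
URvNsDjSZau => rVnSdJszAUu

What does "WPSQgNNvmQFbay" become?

psqGnnVMqfBAYw

Rule — flip the case of every letter, then move the first character to the end.
Starting from "WPSQgNNvmQFbay": after the first operation, "wpsqGnnVMqfBAY"; after the second, "psqGnnVMqfBAYw".
(Check on "HKbZsLEVqn": → "hkBzSlevQN" → "kBzSlevQNh" ✓)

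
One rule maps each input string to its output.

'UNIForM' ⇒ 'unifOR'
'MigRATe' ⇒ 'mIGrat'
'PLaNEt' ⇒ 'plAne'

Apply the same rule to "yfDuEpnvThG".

YFdUePNVtH

Looking at the pairs, the operation is to delete the last character, then flip the case of every letter.
Starting from "yfDuEpnvThG": after the first operation, "yfDuEpnvTh"; after the second, "YFdUePNVtH".
(Check on "MigRATe": → "MigRAT" → "mIGrat" ✓)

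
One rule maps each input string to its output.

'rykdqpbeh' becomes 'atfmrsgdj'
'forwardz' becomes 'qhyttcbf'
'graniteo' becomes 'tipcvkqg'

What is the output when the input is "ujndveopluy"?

lwfpgxrqwna

Rule — shift every letter 2 places forward in the alphabet (wrapping around), then swap each adjacent pair of characters (1↔2, 3↔4, ...).
For "ujndveopluy" the result is "lwfpgxrqwna".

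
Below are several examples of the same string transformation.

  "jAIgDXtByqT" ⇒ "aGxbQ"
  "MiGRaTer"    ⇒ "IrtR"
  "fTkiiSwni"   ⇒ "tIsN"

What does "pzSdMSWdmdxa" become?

ZDsDDA

Each output is the input with this applied: keep every other character starting from the second (positions 2nd, 4th, 6th, ...), then flip the case of every letter.
For "pzSdMSWdmdxa", step one produces "zdSdda"; step two turns that into "ZDsDDA".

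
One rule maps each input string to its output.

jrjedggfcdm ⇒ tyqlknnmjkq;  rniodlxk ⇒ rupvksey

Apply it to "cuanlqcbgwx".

ebhusxjindj

The transformation: swap the first and last characters, then shift every letter 7 places forward in the alphabet (wrapping around).
Working it through for "cuanlqcbgwx": intermediate "xuanlqcbgwc", final "ebhusxjindj".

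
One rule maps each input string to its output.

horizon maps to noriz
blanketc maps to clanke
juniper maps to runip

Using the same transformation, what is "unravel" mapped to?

The transformation: swap the first and last characters, then delete the last 2 characters.
On "unravel" that produces "lnrav".

lnrav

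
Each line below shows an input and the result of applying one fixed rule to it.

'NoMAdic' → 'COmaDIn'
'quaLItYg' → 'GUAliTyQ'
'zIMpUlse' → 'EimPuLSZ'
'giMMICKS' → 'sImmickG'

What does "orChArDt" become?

Rule — swap the first and last characters, then flip the case of every letter.
Starting from "orChArDt": after the first operation, "trChArDo"; after the second, "TRcHaRdO".

TRcHaRdO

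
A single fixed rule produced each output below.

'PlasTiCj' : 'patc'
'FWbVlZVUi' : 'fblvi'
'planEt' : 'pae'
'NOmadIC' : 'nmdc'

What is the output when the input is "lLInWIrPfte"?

liwrfe

Rule — keep every other character starting from the first (positions 1st, 3rd, 5th, ...), then convert every letter to lowercase.
"lLInWIrPfte" → "lIWrfe" → "liwrfe".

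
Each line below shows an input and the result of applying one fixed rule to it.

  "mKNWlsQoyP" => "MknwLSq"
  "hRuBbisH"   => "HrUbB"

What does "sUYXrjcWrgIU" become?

The transformation: flip the case of every letter, then delete the last 3 characters.
Working it through for "sUYXrjcWrgIU": intermediate "SuyxRJCwRGiu", final "SuyxRJCwR".
(Check on "hRuBbisH": → "HrUbBISh" → "HrUbB" ✓)

SuyxRJCwR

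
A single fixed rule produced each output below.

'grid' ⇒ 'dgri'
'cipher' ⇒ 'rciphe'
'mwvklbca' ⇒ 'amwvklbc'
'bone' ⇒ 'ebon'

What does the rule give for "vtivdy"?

Rule — move the last character to the front.
On "vtivdy" that produces "yvtivd".

yvtivd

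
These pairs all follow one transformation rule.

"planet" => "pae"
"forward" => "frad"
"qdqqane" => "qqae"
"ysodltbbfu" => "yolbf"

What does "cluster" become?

cutr

The pattern: keep every other character starting from the first (positions 1st, 3rd, 5th, ...).
"cluster" → "cutr".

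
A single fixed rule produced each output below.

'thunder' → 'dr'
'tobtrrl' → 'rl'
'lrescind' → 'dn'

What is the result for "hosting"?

The pattern: swap each adjacent pair of characters (1↔2, 3↔4, ...), then keep only the last 2 characters.
Working it through for "hosting": intermediate "ohtsnig", final "ig".
(Check on "lrescind": → "rlseicdn" → "dn" ✓)

ig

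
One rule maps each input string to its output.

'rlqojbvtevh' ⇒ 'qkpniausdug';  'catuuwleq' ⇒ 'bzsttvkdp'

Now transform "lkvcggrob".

kjubffqna

The pattern: shift every letter 1 place backward in the alphabet (wrapping around).
So "lkvcggrob" becomes "kjubffqna".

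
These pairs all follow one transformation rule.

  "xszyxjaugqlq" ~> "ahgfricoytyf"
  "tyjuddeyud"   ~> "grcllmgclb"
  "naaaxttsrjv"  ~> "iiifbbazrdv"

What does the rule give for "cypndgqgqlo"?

gxvloyoytwk

The pattern: move the first character to the end, then shift every letter 8 places forward in the alphabet (wrapping around).
Applying both steps to "cypndgqgqlo": "ypndgqgqloc", then "gxvloyoytwk".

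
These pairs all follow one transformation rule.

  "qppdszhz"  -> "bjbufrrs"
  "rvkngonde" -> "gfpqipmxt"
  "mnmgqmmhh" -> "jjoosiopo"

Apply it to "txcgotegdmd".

fofigvqiezv

What's happening: reverse the string, then shift every letter 2 places forward in the alphabet (wrapping around).
"txcgotegdmd" → "dmdgetogcxt" → "fofigvqiezv".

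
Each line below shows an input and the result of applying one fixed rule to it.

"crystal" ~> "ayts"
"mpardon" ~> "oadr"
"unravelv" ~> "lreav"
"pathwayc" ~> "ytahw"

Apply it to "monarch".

cnra

The pattern: take characters alternately from the front and the back (1st, last, 2nd, 2nd-last, ...), then delete the first 3 characters.
Doing the same to "monarch": "cnra".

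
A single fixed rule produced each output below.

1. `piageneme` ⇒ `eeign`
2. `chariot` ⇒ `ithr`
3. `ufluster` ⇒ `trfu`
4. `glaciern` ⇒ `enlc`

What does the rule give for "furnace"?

aeun

Each output is the input with this applied: move the last 3 characters to the front (rotate right by 3), then keep every other character starting from the first (positions 1st, 3rd, 5th, ...).
Applying both steps to "furnace": "acefurn", then "aeun".
(Check on "ufluster": → "teruflus" → "trfu" ✓)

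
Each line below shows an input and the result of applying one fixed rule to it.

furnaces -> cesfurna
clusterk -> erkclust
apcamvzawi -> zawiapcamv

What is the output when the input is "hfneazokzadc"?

kzadchfneazo

In each case the input is transformed by: move the first character to the end, then swap the front and back halves of the string.
For "hfneazokzadc" the result is "kzadchfneazo".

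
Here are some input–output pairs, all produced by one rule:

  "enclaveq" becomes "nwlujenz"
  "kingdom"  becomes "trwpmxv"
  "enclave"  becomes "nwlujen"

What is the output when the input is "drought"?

maxdpqc

Rule — shift every letter 9 places forward in the alphabet (wrapping around).
For "drought" the result is "maxdpqc".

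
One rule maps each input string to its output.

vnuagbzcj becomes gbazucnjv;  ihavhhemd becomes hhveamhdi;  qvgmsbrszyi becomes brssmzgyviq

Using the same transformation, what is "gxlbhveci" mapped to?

The pattern: take characters alternately from the front and the back (1st, last, 2nd, 2nd-last, ...), then reverse the string.
On "gxlbhveci" that produces "hvbelcxig".

hvbelcxig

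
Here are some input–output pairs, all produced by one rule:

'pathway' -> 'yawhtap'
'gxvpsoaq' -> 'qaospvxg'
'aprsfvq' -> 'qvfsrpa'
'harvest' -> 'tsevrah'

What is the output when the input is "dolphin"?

nihplod

Looking at the pairs, the operation is to reverse the string.
Doing the same to "dolphin": "nihplod".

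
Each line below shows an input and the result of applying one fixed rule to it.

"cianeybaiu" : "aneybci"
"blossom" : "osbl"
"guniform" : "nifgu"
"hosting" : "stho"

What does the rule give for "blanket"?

anbl

Rule — delete the last 3 characters, then move the first 2 characters to the end (rotate left by 2).
Working it through for "blanket": intermediate "blan", final "anbl".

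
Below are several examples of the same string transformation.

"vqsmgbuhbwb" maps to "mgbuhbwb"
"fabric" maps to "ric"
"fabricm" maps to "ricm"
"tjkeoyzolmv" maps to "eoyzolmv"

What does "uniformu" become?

formu

In each case the input is transformed by: delete the first 3 characters.
Applying that to "uniformu" gives "formu".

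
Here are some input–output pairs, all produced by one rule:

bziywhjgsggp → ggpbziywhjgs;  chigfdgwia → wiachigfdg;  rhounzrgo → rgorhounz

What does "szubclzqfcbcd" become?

bcdszubclzqfc

The rule is to move the last 3 characters to the front (rotate right by 3).
"szubclzqfcbcd" → "bcdszubclzqfc".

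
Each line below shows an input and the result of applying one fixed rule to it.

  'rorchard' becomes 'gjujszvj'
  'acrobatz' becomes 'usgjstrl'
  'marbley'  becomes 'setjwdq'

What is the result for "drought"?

jvmgzyl

Looking at the pairs, the operation is to shift every letter 8 places backward in the alphabet (wrapping around), then swap each adjacent pair of characters (1↔2, 3↔4, ...).
"drought" → "vjgmyzl" → "jvmgzyl".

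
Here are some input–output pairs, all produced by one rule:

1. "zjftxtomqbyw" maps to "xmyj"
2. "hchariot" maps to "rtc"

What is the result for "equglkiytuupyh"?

In each case the input is transformed by: keep one character in every 3, starting at position 2 (positions 2nd, 5th, 8th, ...), then move the first character to the end.
Working it through for "equglkiytuupyh": intermediate "qlyuh", final "lyuhq".

lyuhq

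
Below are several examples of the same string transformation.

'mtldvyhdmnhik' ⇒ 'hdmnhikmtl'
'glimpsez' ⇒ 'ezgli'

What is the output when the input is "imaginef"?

The pattern: move the first 3 characters to the end (rotate left by 3), then delete the first 3 characters.
Starting from "imaginef": after the first operation, "ginefima"; after the second, "efima".

efima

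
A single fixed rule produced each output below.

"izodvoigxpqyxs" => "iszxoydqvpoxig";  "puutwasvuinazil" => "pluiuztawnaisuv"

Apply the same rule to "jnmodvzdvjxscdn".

Each output is the input with this applied: take characters alternately from the front and the back (1st, last, 2nd, 2nd-last, ...).
On "jnmodvzdvjxscdn" that produces "jnndmcosdxvjzvd".

jnndmcosdxvjzvd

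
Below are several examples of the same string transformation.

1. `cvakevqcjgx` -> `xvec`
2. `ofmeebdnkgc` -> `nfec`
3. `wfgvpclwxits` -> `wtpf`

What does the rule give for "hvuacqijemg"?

vjgc

Each output is the input with this applied: keep one character in every 3, starting at position 2 (positions 2nd, 5th, 8th, ...), then sort the characters into reverse alphabetical order.
For "hvuacqijemg", step one produces "vcjg"; step two turns that into "vjgc".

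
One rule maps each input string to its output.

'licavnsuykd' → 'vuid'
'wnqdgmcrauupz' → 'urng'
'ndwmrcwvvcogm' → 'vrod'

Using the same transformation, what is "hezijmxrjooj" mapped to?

What's happening: keep one character in every 3, starting at position 2 (positions 2nd, 5th, 8th, ...), then sort the characters into reverse alphabetical order.
On "hezijmxrjooj": the first step gives "ejro", and the second then gives "roje".

roje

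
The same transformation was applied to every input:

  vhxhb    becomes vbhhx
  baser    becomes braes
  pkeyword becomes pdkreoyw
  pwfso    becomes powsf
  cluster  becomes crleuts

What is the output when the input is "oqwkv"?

The rule is to take characters alternately from the front and the back (1st, last, 2nd, 2nd-last, ...).
Doing the same to "oqwkv": "ovqkw".

ovqkw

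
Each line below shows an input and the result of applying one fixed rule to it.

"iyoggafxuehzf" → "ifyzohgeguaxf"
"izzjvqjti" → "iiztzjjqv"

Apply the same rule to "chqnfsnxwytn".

cnhtqynwfxsn

The rule is to take characters alternately from the front and the back (1st, last, 2nd, 2nd-last, ...).
For "chqnfsnxwytn" the result is "cnhtqynwfxsn".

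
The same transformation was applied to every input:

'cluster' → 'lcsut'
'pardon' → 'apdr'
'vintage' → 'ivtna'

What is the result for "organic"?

Rule — delete the last 2 characters, then swap each adjacent pair of characters (1↔2, 3↔4, ...).
On "organic": the first step gives "organ", and the second then gives "roagn".

roagn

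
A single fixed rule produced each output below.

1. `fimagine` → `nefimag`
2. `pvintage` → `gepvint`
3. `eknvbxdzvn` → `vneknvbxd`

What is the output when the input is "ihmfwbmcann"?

nnihmfwbmc

Looking at the pairs, the operation is to move the last 3 characters to the front (rotate right by 3), then delete the first character.
For "ihmfwbmcann", step one produces "annihmfwbmc"; step two turns that into "nnihmfwbmc".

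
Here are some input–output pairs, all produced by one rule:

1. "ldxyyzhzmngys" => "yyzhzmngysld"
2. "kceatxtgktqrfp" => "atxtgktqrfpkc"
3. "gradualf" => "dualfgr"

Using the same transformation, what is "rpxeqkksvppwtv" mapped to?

Each output is the input with this applied: move the first 3 characters to the end (rotate left by 3), then delete the last character.
Applying both steps to "rpxeqkksvppwtv": "eqkksvppwtvrpx", then "eqkksvppwtvrp".
(Check on "kceatxtgktqrfp": → "atxtgktqrfpkce" → "atxtgktqrfpkc" ✓)

eqkksvppwtvrp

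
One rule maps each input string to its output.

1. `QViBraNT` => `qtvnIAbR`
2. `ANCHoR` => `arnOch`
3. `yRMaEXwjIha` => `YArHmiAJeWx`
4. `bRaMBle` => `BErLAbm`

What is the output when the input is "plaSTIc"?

PCLiAts

In each case the input is transformed by: flip the case of every letter, then take characters alternately from the front and the back (1st, last, 2nd, 2nd-last, ...).
Working it through for "plaSTIc": intermediate "PLAstiC", final "PCLiAts".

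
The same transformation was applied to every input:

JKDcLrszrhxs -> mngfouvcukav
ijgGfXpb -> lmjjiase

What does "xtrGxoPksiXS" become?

awujarsnvlav

In each case the input is transformed by: shift every letter 3 places forward in the alphabet (wrapping around), then convert every letter to lowercase.
Starting from "xtrGxoPksiXS": after the first operation, "awuJarSnvlAV"; after the second, "awujarsnvlav".
(Check on "ijgGfXpb": → "lmjJiAse" → "lmjjiase" ✓)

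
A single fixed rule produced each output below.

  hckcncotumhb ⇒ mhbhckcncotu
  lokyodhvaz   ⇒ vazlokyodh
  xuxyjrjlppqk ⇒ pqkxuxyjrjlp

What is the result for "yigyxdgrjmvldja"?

djayigyxdgrjmvl

Looking at the pairs, the operation is to move the last 3 characters to the front (rotate right by 3).
Applying that to "yigyxdgrjmvldja" gives "djayigyxdgrjmvl".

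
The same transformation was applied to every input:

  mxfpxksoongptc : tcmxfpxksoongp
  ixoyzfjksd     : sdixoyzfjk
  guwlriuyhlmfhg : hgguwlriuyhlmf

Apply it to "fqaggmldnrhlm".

lmfqaggmldnrh

The transformation: move the last 2 characters to the front (rotate right by 2).
For "fqaggmldnrhlm" the result is "lmfqaggmldnrh".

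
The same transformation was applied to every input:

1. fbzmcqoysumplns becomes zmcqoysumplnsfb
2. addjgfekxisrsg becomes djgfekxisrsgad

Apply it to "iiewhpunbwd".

What's happening: move the first 2 characters to the end (rotate left by 2).
"iiewhpunbwd" → "ewhpunbwdii".

ewhpunbwdii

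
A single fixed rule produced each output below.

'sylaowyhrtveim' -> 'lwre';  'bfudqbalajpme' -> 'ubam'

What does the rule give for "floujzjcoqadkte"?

ozode

Rule — keep one character in every 3, starting at position 3 (positions 3rd, 6th, 9th, ...).
Doing the same to "floujzjcoqadkte": "ozode".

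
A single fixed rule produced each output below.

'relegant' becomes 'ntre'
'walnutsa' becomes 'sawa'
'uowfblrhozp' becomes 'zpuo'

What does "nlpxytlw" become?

The transformation: move the first 2 characters to the end (rotate left by 2), then keep only the last 4 characters.
"nlpxytlw" → "pxytlwnl" → "lwnl".

lwnl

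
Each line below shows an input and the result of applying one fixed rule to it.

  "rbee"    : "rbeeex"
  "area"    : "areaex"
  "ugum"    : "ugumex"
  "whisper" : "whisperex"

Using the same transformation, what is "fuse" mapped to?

fuseex

The pattern: append "ex".
Applying that to "fuse" gives "fuseex".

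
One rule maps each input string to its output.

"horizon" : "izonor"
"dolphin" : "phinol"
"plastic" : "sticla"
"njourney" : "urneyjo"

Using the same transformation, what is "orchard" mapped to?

hardrc

The rule is to delete the first character, then move the first 2 characters to the end (rotate left by 2).
"orchard" → "rchard" → "hardrc".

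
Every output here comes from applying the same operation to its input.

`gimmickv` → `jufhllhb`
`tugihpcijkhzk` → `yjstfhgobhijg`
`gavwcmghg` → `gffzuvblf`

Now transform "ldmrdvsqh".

pgkclqcur

Each output is the input with this applied: shift every letter 1 place backward in the alphabet (wrapping around), then move the last 2 characters to the front (rotate right by 2).
Starting from "ldmrdvsqh": after the first operation, "kclqcurpg"; after the second, "pgkclqcur".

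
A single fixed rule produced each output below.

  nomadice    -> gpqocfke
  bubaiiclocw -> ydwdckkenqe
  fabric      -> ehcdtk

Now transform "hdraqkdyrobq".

sjftcsmfatqd

The rule is to move the last character to the front, then shift every letter 2 places forward in the alphabet (wrapping around).
Working it through for "hdraqkdyrobq": intermediate "qhdraqkdyrob", final "sjftcsmfatqd".
(Check on "fabric": → "cfabri" → "ehcdtk" ✓)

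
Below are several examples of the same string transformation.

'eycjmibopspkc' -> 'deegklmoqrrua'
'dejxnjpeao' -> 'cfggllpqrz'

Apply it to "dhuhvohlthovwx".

fjjjjnqqvwxxyz

Looking at the pairs, the operation is to sort the characters into alphabetical order, then shift every letter 2 places forward in the alphabet (wrapping around).
Applying both steps to "dhuhvohlthovwx": "dhhhhlootuvvwx", then "fjjjjnqqvwxxyz".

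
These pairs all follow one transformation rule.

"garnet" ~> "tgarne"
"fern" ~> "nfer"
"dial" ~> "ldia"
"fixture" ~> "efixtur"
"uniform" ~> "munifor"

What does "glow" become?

Looking at the pairs, the operation is to move the last character to the front.
So "glow" becomes "wglo".

wglo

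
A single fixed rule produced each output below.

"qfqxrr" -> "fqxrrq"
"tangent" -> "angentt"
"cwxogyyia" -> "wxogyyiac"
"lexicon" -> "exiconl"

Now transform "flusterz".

lusterzf

What's happening: move the first character to the end.
Doing the same to "flusterz": "lusterzf".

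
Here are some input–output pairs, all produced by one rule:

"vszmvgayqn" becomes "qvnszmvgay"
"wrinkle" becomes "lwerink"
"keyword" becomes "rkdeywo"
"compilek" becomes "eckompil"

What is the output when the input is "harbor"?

ohrarb

In each case the input is transformed by: swap the first and last characters, then move the last 2 characters to the front (rotate right by 2).
On "harbor": the first step gives "rarboh", and the second then gives "ohrarb".
(Check on "wrinkle": → "erinklw" → "lwerink" ✓)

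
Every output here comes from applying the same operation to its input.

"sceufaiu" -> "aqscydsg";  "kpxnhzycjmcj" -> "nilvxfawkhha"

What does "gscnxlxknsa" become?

Looking at the pairs, the operation is to swap each adjacent pair of characters (1↔2, 3↔4, ...), then shift every letter 2 places backward in the alphabet (wrapping around).
On "gscnxlxknsa": the first step gives "sgnclxkxsna", and the second then gives "qelajvivqly".
(Check on "sceufaiu": → "csueafui" → "aqscydsg" ✓)

qelajvivqly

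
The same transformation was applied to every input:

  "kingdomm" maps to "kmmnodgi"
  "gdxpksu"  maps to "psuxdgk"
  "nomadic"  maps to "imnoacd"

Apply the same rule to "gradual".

glruaad

The transformation: sort the characters into alphabetical order, then move the first 3 characters to the end (rotate left by 3).
On "gradual": the first step gives "aadglru", and the second then gives "glruaad".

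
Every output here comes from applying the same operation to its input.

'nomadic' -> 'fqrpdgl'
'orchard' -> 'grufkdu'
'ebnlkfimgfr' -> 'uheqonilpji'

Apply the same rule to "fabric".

Looking at the pairs, the operation is to move the last character to the front, then shift every letter 3 places forward in the alphabet (wrapping around).
"fabric" → "fideul".
(Check on "nomadic": → "cnomadi" → "fqrpdgl" ✓)

fideul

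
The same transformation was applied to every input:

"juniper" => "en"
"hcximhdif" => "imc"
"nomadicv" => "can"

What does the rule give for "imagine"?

The transformation: reverse the string, then keep one character in every 3, starting at position 2 (positions 2nd, 5th, 8th, ...).
On "imagine": the first step gives "enigami", and the second then gives "na".

na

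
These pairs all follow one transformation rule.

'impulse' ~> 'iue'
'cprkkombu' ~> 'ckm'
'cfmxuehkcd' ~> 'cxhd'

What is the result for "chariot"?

The transformation: keep one character in every 3, starting at position 1 (positions 1st, 4th, 7th, ...).
For "chariot" the result is "crt".

crt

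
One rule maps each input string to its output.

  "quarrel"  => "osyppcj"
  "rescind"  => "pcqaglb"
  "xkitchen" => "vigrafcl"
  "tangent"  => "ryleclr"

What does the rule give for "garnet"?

eyplcr

Looking at the pairs, the operation is to shift every letter 2 places backward in the alphabet (wrapping around).
"garnet" → "eyplcr".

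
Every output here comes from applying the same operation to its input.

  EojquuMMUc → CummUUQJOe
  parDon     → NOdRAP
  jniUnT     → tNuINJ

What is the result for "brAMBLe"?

ElbmaRB

Each output is the input with this applied: reverse the string, then flip the case of every letter.
Applying both steps to "brAMBLe": "eLBMArb", then "ElbmaRB".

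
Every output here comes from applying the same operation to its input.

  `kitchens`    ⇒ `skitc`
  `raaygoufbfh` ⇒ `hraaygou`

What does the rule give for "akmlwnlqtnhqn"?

In each case the input is transformed by: move the last character to the front, then delete the last 3 characters.
On "akmlwnlqtnhqn": the first step gives "nakmlwnlqtnhq", and the second then gives "nakmlwnlqt".

nakmlwnlqt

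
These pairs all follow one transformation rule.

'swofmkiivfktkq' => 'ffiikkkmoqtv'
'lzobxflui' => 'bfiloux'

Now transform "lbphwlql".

Rule — delete the first 2 characters, then sort the characters into alphabetical order.
"lbphwlql" → "hllpqw".
(Check on "lzobxflui": → "obxflui" → "bfiloux" ✓)

hllpqw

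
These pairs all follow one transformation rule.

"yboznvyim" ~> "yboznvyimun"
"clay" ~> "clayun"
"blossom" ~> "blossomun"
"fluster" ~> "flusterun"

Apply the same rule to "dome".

domeun

Looking at the pairs, the operation is to append "un".
Applying that to "dome" gives "domeun".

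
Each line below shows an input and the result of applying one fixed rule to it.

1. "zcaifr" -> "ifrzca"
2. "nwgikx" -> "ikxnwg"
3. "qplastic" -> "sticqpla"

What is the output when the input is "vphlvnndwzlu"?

ndwzluvphlvn

The pattern: swap the front and back halves of the string.
"vphlvnndwzlu" → "ndwzluvphlvn".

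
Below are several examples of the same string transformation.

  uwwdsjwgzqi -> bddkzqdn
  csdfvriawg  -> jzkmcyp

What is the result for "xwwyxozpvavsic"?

What's happening: shift every letter 7 places forward in the alphabet (wrapping around), then delete the last 3 characters.
Doing the same to "xwwyxozpvavsic": "eddfevgwchc".

eddfevgwchc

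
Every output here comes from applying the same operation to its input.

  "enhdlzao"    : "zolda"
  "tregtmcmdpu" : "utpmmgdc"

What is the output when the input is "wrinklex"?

xnlke

In each case the input is transformed by: delete the first 3 characters, then sort the characters into reverse alphabetical order.
For "wrinklex", step one produces "nklex"; step two turns that into "xnlke".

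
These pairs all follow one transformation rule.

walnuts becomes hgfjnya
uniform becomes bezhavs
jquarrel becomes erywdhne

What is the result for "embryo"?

elbrzo

What's happening: shift every letter 13 places forward in the alphabet (wrapping around) — i.e. ROT13, then move the last 3 characters to the front (rotate right by 3).
Applying both steps to "embryo": "rzoelb", then "elbrzo".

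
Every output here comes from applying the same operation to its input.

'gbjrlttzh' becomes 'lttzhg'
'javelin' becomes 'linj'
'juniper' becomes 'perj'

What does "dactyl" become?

The rule is to move the first character to the end, then delete the first 3 characters.
For "dactyl" the result is "yld".

yld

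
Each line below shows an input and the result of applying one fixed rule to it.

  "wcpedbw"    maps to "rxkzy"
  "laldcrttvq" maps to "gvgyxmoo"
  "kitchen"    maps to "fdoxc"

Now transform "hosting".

cjnod

What's happening: shift every letter 5 places backward in the alphabet (wrapping around), then delete the last 2 characters.
On "hosting" that produces "cjnod".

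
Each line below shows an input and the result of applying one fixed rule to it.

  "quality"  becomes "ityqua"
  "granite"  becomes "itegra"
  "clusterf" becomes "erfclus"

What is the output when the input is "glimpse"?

The pattern: move the last 3 characters to the front (rotate right by 3), then delete the last character.
Starting from "glimpse": after the first operation, "pseglim"; after the second, "psegli".
(Check on "clusterf": → "erfclust" → "erfclus" ✓)

psegli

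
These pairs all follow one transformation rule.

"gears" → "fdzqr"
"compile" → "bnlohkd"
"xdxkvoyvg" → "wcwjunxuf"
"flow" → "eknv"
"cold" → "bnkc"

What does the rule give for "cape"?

bzod

The transformation: shift every letter 1 place backward in the alphabet (wrapping around).
For "cape" the result is "bzod".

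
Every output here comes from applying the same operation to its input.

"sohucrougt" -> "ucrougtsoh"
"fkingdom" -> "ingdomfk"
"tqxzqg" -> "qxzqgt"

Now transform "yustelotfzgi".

elotfzgiyust

The transformation: move the last 2 characters to the front (rotate right by 2), then swap the front and back halves of the string.
Applying both steps to "yustelotfzgi": "giyustelotfz", then "elotfzgiyust".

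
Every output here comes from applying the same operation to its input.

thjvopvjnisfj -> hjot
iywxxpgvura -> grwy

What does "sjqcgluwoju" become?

glsw

The pattern: sort the characters into alphabetical order, then keep one character in every 3, starting at position 2 (positions 2nd, 5th, 8th, ...).
Applying both steps to "sjqcgluwoju": "cgjjloqsuuw", then "glsw".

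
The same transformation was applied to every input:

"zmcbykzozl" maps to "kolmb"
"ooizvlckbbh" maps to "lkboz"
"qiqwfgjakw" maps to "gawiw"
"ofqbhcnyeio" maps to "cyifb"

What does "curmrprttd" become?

ptdum

In each case the input is transformed by: keep every other character starting from the second (positions 2nd, 4th, 6th, ...), then move the last 3 characters to the front (rotate right by 3).
"curmrprttd" → "umptd" → "ptdum".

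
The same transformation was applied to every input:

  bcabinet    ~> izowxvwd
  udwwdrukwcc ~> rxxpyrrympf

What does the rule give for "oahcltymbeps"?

zknjvcxgothw

Rule — shift every letter 5 places backward in the alphabet (wrapping around), then move the last 3 characters to the front (rotate right by 3).
"oahcltymbeps" → "jvcxgothwzkn" → "zknjvcxgothw".
(Check on "bcabinet": → "wxvwdizo" → "izowxvwd" ✓)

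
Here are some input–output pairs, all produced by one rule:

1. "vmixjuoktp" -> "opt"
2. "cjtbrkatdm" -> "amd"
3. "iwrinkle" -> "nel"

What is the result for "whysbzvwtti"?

The rule is to swap each adjacent pair of characters (1↔2, 3↔4, ...), then keep only the last 3 characters.
"whysbzvwtti" → "hwsyzbwvtti" → "tti".
(Check on "iwrinkle": → "wiirknel" → "nel" ✓)

tti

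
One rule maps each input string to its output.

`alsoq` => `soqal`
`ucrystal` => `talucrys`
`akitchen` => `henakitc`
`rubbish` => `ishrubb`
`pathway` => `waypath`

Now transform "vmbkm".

Looking at the pairs, the operation is to move the last 3 characters to the front (rotate right by 3).
For "vmbkm" the result is "bkmvm".

bkmvm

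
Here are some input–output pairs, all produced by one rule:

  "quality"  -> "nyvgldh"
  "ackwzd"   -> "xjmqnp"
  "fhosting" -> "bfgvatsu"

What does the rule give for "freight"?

Rule — move the first 2 characters to the end (rotate left by 2), then shift every letter 13 places forward in the alphabet (wrapping around) — i.e. ROT13.
"freight" → "eightfr" → "rvtugse".

rvtugse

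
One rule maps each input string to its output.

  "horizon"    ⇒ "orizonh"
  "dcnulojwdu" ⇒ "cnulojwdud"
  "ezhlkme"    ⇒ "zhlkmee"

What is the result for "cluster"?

The rule is to move the first character to the end.
Doing the same to "cluster": "lusterc".

lusterc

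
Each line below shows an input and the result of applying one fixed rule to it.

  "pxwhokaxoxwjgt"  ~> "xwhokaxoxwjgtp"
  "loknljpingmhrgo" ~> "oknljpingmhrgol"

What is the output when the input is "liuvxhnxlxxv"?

iuvxhnxlxxvl

In each case the input is transformed by: move the first character to the end.
On "liuvxhnxlxxv" that produces "iuvxhnxlxxvl".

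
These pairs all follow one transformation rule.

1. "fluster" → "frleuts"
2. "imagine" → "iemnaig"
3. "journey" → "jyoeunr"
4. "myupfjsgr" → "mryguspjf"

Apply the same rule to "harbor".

The rule is to take characters alternately from the front and the back (1st, last, 2nd, 2nd-last, ...).
Applying that to "harbor" gives "hraorb".

hraorb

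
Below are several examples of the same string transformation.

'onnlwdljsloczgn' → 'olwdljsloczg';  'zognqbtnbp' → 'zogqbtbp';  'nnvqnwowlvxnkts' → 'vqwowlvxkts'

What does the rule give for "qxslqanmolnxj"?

Rule — remove every "n".
For "qxslqanmolnxj" the result is "qxslqamolxj".

qxslqamolxj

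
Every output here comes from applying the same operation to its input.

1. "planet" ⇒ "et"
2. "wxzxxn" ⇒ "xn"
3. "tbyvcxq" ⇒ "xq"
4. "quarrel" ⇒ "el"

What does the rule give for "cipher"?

er

Rule — keep only the last 2 characters.
So "cipher" becomes "er".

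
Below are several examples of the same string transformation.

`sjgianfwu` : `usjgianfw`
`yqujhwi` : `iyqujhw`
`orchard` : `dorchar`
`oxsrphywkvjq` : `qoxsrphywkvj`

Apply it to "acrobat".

The rule is to move the last character to the front.
For "acrobat" the result is "tacroba".

tacroba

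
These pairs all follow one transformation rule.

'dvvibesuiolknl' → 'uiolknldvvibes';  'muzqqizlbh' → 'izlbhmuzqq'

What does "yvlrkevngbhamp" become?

ngbhampyvlrkev

The transformation: swap the front and back halves of the string.
Applying that to "yvlrkevngbhamp" gives "ngbhampyvlrkev".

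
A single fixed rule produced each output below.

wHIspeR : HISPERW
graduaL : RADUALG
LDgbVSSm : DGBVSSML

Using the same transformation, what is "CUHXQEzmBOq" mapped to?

The rule is to move the first character to the end, then convert every letter to uppercase.
Applying both steps to "CUHXQEzmBOq": "UHXQEzmBOqC", then "UHXQEZMBOQC".

UHXQEZMBOQC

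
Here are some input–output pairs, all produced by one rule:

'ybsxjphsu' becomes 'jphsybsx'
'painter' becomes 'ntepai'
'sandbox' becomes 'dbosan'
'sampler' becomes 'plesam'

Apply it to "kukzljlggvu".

jlggvkukzl

Looking at the pairs, the operation is to delete the last character, then swap the front and back halves of the string.
Working it through for "kukzljlggvu": intermediate "kukzljlggv", final "jlggvkukzl".
(Check on "ybsxjphsu": → "ybsxjphs" → "jphsybsx" ✓)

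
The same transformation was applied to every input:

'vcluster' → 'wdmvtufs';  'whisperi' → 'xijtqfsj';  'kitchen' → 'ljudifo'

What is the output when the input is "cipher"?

djqifs

Rule — shift every letter 1 place forward in the alphabet (wrapping around).
For "cipher" the result is "djqifs".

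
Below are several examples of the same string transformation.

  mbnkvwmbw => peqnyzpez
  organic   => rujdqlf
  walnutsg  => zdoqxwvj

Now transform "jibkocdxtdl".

mlenrfgawgo

The rule is to shift every letter 3 places forward in the alphabet (wrapping around).
So "jibkocdxtdl" becomes "mlenrfgawgo".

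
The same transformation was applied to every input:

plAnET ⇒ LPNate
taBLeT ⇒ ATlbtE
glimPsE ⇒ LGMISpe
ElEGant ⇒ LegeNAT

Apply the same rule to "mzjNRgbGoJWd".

ZMnJGrgBjODw

What's happening: swap each adjacent pair of characters (1↔2, 3↔4, ...), then flip the case of every letter.
Starting from "mzjNRgbGoJWd": after the first operation, "zmNjgRGbJodW"; after the second, "ZMnJGrgBjODw".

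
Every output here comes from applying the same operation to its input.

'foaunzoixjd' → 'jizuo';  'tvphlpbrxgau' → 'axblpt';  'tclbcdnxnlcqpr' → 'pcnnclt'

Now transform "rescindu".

In each case the input is transformed by: reverse the string, then keep every other character starting from the second (positions 2nd, 4th, 6th, ...).
Applying that to "rescindu" gives "disr".

disr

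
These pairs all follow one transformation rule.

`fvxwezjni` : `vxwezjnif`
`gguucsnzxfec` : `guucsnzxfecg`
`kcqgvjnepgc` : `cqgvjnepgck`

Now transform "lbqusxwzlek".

Looking at the pairs, the operation is to move the first character to the end.
"lbqusxwzlek" → "bqusxwzlekl".

bqusxwzlekl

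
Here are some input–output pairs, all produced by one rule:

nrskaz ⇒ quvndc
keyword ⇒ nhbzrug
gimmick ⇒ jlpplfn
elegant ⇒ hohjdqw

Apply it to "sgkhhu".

The rule is to shift every letter 3 places forward in the alphabet (wrapping around).
For "sgkhhu" the result is "vjnkkx".

vjnkkx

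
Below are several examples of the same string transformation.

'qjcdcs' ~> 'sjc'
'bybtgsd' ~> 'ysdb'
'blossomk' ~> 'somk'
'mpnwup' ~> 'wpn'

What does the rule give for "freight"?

In each case the input is transformed by: sort the characters into reverse alphabetical order, then keep every other character starting from the first (positions 1st, 3rd, 5th, ...).
Applying that to "freight" gives "tige".

tige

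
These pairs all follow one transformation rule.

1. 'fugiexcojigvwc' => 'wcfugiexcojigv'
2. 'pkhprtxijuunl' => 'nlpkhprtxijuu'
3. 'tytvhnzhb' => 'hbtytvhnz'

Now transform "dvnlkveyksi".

sidvnlkveyk

Rule — move the last 2 characters to the front (rotate right by 2).
Doing the same to "dvnlkveyksi": "sidvnlkveyk".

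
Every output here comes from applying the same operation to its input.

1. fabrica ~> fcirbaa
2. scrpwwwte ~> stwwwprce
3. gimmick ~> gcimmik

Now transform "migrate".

mtargie

The transformation: swap the first and last characters, then reverse the string.
"migrate" → "eigratm" → "mtargie".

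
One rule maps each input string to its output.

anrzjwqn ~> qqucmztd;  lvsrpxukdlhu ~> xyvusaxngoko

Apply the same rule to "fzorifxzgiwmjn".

qcruliacjlzpmi

In each case the input is transformed by: shift every letter 3 places forward in the alphabet (wrapping around), then swap the first and last characters.
Working it through for "fzorifxzgiwmjn": intermediate "icruliacjlzpmq", final "qcruliacjlzpmi".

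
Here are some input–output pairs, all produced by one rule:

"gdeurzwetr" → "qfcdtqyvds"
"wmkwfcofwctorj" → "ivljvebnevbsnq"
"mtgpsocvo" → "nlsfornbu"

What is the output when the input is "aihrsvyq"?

pzhgqrux

The rule is to shift every letter 1 place backward in the alphabet (wrapping around), then move the last character to the front.
On "aihrsvyq": the first step gives "zhgqruxp", and the second then gives "pzhgqrux".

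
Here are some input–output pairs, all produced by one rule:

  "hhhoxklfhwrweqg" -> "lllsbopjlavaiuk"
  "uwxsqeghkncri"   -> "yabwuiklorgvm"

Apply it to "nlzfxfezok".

rpdjbjidso

Looking at the pairs, the operation is to shift every letter 4 places forward in the alphabet (wrapping around).
Doing the same to "nlzfxfezok": "rpdjbjidso".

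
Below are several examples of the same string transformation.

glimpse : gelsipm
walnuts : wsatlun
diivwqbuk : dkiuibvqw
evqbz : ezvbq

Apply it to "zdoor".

zrdoo

In each case the input is transformed by: take characters alternately from the front and the back (1st, last, 2nd, 2nd-last, ...).
For "zdoor" the result is "zrdoo".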